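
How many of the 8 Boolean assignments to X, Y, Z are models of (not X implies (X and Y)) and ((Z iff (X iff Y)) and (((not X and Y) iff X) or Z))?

Initial set: {((not X implies (X and Y)) and ((Z iff (X iff Y)) and (((not X and Y) iff X) or Z)))}.
((not X implies (X and Y)) and ((Z iff (X iff Y)) and (((not X and Y) iff X) or Z))): α-rule — add (not X implies (X and Y)), ((Z iff (X iff Y)) and (((not X and Y) iff X) or Z)).
((Z iff (X iff Y)) and (((not X and Y) iff X) or Z)): α-rule — add (Z iff (X iff Y)), (((not X and Y) iff X) or Z).
(not X implies (X and Y)): β-rule — branch into not not X  //  (X and Y).
  branch 1 (add not not X):
    (Z iff (X iff Y)): β-rule — branch into Z, (X iff Y)  //  not Z, not (X iff Y).
      branch 1.1 (add Z, (X iff Y)):
        (((not X and Y) iff X) or Z): β-rule — branch into ((not X and Y) iff X)  //  Z.
          branch 1.1.1 (add ((not X and Y) iff X)):
            (X iff Y): β-rule — branch into X, Y  //  not X, not Y.
              branch 1.1.1.1 (add X, Y):
                ((not X and Y) iff X): β-rule — branch into (not X and Y), X  //  not (not X and Y), not X.
                  branch 1.1.1.1.1 (add (not X and Y), X):
                    (not X and Y): α-rule — add not X, Y.
                    × closes — contains both X and not X.
                  branch 1.1.1.1.2 (add not (not X and Y), not X):
                    × closes — contains both X and not X.
              branch 1.1.1.2 (add not X, not Y):
                × closes — contains both X and not X.
          branch 1.1.2 (add Z):
            (X iff Y): β-rule — branch into X, Y  //  not X, not Y.
              branch 1.1.2.1 (add X, Y):
                ○ open, literals {X=true, Y=true, Z=true}.
              branch 1.1.2.2 (add not X, not Y):
                × closes — contains both X and not X.
      branch 1.2 (add not Z, not (X iff Y)):
        (((not X and Y) iff X) or Z): β-rule — branch into ((not X and Y) iff X)  //  Z.
          branch 1.2.1 (add ((not X and Y) iff X)):
            not (X iff Y): β-rule — branch into X, not Y  //  not X, Y.
              branch 1.2.1.1 (add X, not Y):
                ((not X and Y) iff X): β-rule — branch into (not X and Y), X  //  not (not X and Y), not X.
                  branch 1.2.1.1.1 (add (not X and Y), X):
                    (not X and Y): α-rule — add not X, Y.
                    × closes — contains both X and not X.
                  branch 1.2.1.1.2 (add not (not X and Y), not X):
                    × closes — contains both X and not X.
              branch 1.2.1.2 (add not X, Y):
                × closes — contains both X and not X.
          branch 1.2.2 (add Z):
            × closes — contains both Z and not Z.
  branch 2 (add (X and Y)):
    (X and Y): α-rule — add X, Y.
    (Z iff (X iff Y)): β-rule — branch into Z, (X iff Y)  //  not Z, not (X iff Y).
      branch 2.1 (add Z, (X iff Y)):
        (((not X and Y) iff X) or Z): β-rule — branch into ((not X and Y) iff X)  //  Z.
          branch 2.1.1 (add ((not X and Y) iff X)):
            (X iff Y): β-rule — branch into X, Y  //  not X, not Y.
              branch 2.1.1.1 (add X, Y):
                ((not X and Y) iff X): β-rule — branch into (not X and Y), X  //  not (not X and Y), not X.
                  branch 2.1.1.1.1 (add (not X and Y), X):
                    (not X and Y): α-rule — add not X, Y.
                    × closes — contains both X and not X.
                  branch 2.1.1.1.2 (add not (not X and Y), not X):
                    × closes — contains both X and not X.
              branch 2.1.1.2 (add not X, not Y):
                × closes — contains both X and not X.
          branch 2.1.2 (add Z):
            (X iff Y): β-rule — branch into X, Y  //  not X, not Y.
              branch 2.1.2.1 (add X, Y):
                ○ open, literals {X=true, Y=true, Z=true}.
              branch 2.1.2.2 (add not X, not Y):
                × closes — contains both X and not X.
      branch 2.2 (add not Z, not (X iff Y)):
        (((not X and Y) iff X) or Z): β-rule — branch into ((not X and Y) iff X)  //  Z.
          branch 2.2.1 (add ((not X and Y) iff X)):
            not (X iff Y): β-rule — branch into X, not Y  //  not X, Y.
              branch 2.2.1.1 (add X, not Y):
                × closes — contains both Y and not Y.
              branch 2.2.1.2 (add not X, Y):
                × closes — contains both X and not X.
          branch 2.2.2 (add Z):
            × closes — contains both Z and not Z.
15 branches closed, 2 open.
Each open branch fixes some atoms; the unmentioned ones are free. Counting distinct full assignments: branch {X=true, Y=true, Z=true} (none free) contributes 1 new; branch {X=true, Y=true, Z=true} (none free) contributes 0 new. Total: 1.

1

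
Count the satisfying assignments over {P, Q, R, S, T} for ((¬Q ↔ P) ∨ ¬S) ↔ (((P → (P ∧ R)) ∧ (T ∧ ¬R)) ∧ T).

Initial set: {(((¬Q ↔ P) ∨ ¬S) ↔ (((P → (P ∧ R)) ∧ (T ∧ ¬R)) ∧ T))}.
(((¬Q ↔ P) ∨ ¬S) ↔ (((P → (P ∧ R)) ∧ (T ∧ ¬R)) ∧ T)): β-rule — branch into ((¬Q ↔ P) ∨ ¬S), (((P → (P ∧ R)) ∧ (T ∧ ¬R)) ∧ T)  //  ¬((¬Q ↔ P) ∨ ¬S), ¬(((P → (P ∧ R)) ∧ (T ∧ ¬R)) ∧ T).
  branch 1 (add ((¬Q ↔ P) ∨ ¬S), (((P → (P ∧ R)) ∧ (T ∧ ¬R)) ∧ T)):
    (((P → (P ∧ R)) ∧ (T ∧ ¬R)) ∧ T): α-rule — add ((P → (P ∧ R)) ∧ (T ∧ ¬R)), T.
    ((P → (P ∧ R)) ∧ (T ∧ ¬R)): α-rule — add (P → (P ∧ R)), (T ∧ ¬R).
    (T ∧ ¬R): α-rule — add T, ¬R.
    ((¬Q ↔ P) ∨ ¬S): β-rule — branch into (¬Q ↔ P)  //  ¬S.
      branch 1.1 (add (¬Q ↔ P)):
        (P → (P ∧ R)): β-rule — branch into ¬P  //  (P ∧ R).
          branch 1.1.1 (add ¬P):
            (¬Q ↔ P): β-rule — branch into ¬Q, P  //  ¬¬Q, ¬P.
              branch 1.1.1.1 (add ¬Q, P):
                × closes — contains both P and ¬P.
              branch 1.1.1.2 (add ¬¬Q, ¬P):
                ○ open, literals {P=0, Q=1, R=0, T=1}.
          branch 1.1.2 (add (P ∧ R)):
            (P ∧ R): α-rule — add P, R.
            × closes — contains both R and ¬R.
      branch 1.2 (add ¬S):
        (P → (P ∧ R)): β-rule — branch into ¬P  //  (P ∧ R).
          branch 1.2.1 (add ¬P):
            ○ open, literals {P=0, R=0, S=0, T=1}.
          branch 1.2.2 (add (P ∧ R)):
            (P ∧ R): α-rule — add P, R.
            × closes — contains both R and ¬R.
  branch 2 (add ¬((¬Q ↔ P) ∨ ¬S), ¬(((P → (P ∧ R)) ∧ (T ∧ ¬R)) ∧ T)):
    ¬((¬Q ↔ P) ∨ ¬S): α-rule — add ¬(¬Q ↔ P), ¬¬S.
    ¬(((P → (P ∧ R)) ∧ (T ∧ ¬R)) ∧ T): β-rule — branch into ¬((P → (P ∧ R)) ∧ (T ∧ ¬R))  //  ¬T.
      branch 2.1 (add ¬((P → (P ∧ R)) ∧ (T ∧ ¬R))):
        ¬(¬Q ↔ P): β-rule — branch into ¬Q, ¬P  //  ¬¬Q, P.
          branch 2.1.1 (add ¬Q, ¬P):
            ¬((P → (P ∧ R)) ∧ (T ∧ ¬R)): β-rule — branch into ¬(P → (P ∧ R))  //  ¬(T ∧ ¬R).
              branch 2.1.1.1 (add ¬(P → (P ∧ R))):
                ¬(P → (P ∧ R)): α-rule — add P, ¬(P ∧ R).
                × closes — contains both P and ¬P.
              branch 2.1.1.2 (add ¬(T ∧ ¬R)):
                ¬(T ∧ ¬R): β-rule — branch into ¬T  //  ¬¬R.
                  branch 2.1.1.2.1 (add ¬T):
                    ○ open, literals {P=0, Q=0, S=1, T=0}.
                  branch 2.1.1.2.2 (add ¬¬R):
                    ○ open, literals {P=0, Q=0, R=1, S=1}.
          branch 2.1.2 (add ¬¬Q, P):
            ¬((P → (P ∧ R)) ∧ (T ∧ ¬R)): β-rule — branch into ¬(P → (P ∧ R))  //  ¬(T ∧ ¬R).
              branch 2.1.2.1 (add ¬(P → (P ∧ R))):
                ¬(P → (P ∧ R)): α-rule — add P, ¬(P ∧ R).
                ¬(P ∧ R): β-rule — branch into ¬P  //  ¬R.
                  branch 2.1.2.1.1 (add ¬P):
                    × closes — contains both P and ¬P.
                  branch 2.1.2.1.2 (add ¬R):
                    ○ open, literals {P=1, Q=1, R=0, S=1}.
              branch 2.1.2.2 (add ¬(T ∧ ¬R)):
                ¬(T ∧ ¬R): β-rule — branch into ¬T  //  ¬¬R.
                  branch 2.1.2.2.1 (add ¬T):
                    ○ open, literals {P=1, Q=1, S=1, T=0}.
                  branch 2.1.2.2.2 (add ¬¬R):
                    ○ open, literals {P=1, Q=1, R=1, S=1}.
      branch 2.2 (add ¬T):
        ¬(¬Q ↔ P): β-rule — branch into ¬Q, ¬P  //  ¬¬Q, P.
          branch 2.2.1 (add ¬Q, ¬P):
            ○ open, literals {P=0, Q=0, S=1, T=0}.
          branch 2.2.2 (add ¬¬Q, P):
            ○ open, literals {P=1, Q=1, S=1, T=0}.
5 branches closed, 9 open.
Each open branch fixes some atoms; the unmentioned ones are free. Counting distinct full assignments: branch {P=0, Q=1, R=0, T=1} (S) contributes 2 new; branch {P=0, R=0, S=0, T=1} (Q) contributes 1 new; branch {P=0, Q=0, S=1, T=0} (R) contributes 2 new; branch {P=0, Q=0, R=1, S=1} (T) contributes 1 new; branch {P=1, Q=1, R=0, S=1} (T) contributes 2 new; branch {P=1, Q=1, S=1, T=0} (R) contributes 1 new; branch {P=1, Q=1, R=1, S=1} (T) contributes 1 new; branch {P=0, Q=0, S=1, T=0} (R) contributes 0 new; branch {P=1, Q=1, S=1, T=0} (R) contributes 0 new. Total: 10.

10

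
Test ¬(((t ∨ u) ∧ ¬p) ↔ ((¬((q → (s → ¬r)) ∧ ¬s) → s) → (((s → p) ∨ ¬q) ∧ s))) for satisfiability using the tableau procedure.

Initial set: {T ¬(((t ∨ u) ∧ ¬p) ↔ ((¬((q → (s → ¬r)) ∧ ¬s) → s) → (((s → p) ∨ ¬q) ∧ s)))}.
T ¬(((t ∨ u) ∧ ¬p) ↔ ((¬((q → (s → ¬r)) ∧ ¬s) → s) → (((s → p) ∨ ¬q) ∧ s))): β-rule — branch into T ((t ∨ u) ∧ ¬p), F ((¬((q → (s → ¬r)) ∧ ¬s) → s) → (((s → p) ∨ ¬q) ∧ s))  //  F ((t ∨ u) ∧ ¬p), T ((¬((q → (s → ¬r)) ∧ ¬s) → s) → (((s → p) ∨ ¬q) ∧ s)).
  branch 1 (add T ((t ∨ u) ∧ ¬p), F ((¬((q → (s → ¬r)) ∧ ¬s) → s) → (((s → p) ∨ ¬q) ∧ s))):
    T ((t ∨ u) ∧ ¬p): α-rule — add T (t ∨ u), T ¬p.
    F ((¬((q → (s → ¬r)) ∧ ¬s) → s) → (((s → p) ∨ ¬q) ∧ s)): α-rule — add T (¬((q → (s → ¬r)) ∧ ¬s) → s), F (((s → p) ∨ ¬q) ∧ s).
    T (t ∨ u): β-rule — branch into T t  //  T u.
      branch 1.1 (add T t):
        T (¬((q → (s → ¬r)) ∧ ¬s) → s): β-rule — branch into F ¬((q → (s → ¬r)) ∧ ¬s)  //  T s.
          branch 1.1.1 (add F ¬((q → (s → ¬r)) ∧ ¬s)):
            F ¬((q → (s → ¬r)) ∧ ¬s): α-rule — add T (q → (s → ¬r)), T ¬s.
            F (((s → p) ∨ ¬q) ∧ s): β-rule — branch into F ((s → p) ∨ ¬q)  //  F s.
              branch 1.1.1.1 (add F ((s → p) ∨ ¬q)):
                F ((s → p) ∨ ¬q): α-rule — add F (s → p), F ¬q.
                F (s → p): α-rule — add T s, F p.
                × closes — contains both s and ¬s.
              branch 1.1.1.2 (add F s):
                T (q → (s → ¬r)): β-rule — branch into F q  //  T (s → ¬r).
                  branch 1.1.1.2.1 (add F q):
                    ○ open, literals {p=0, q=0, s=0, t=1}.
                  branch 1.1.1.2.2 (add T (s → ¬r)):
                    T (s → ¬r): β-rule — branch into F s  //  T ¬r.
                      branch 1.1.1.2.2.1 (add F s):
                        ○ open, literals {p=0, s=0, t=1}.
                      branch 1.1.1.2.2.2 (add T ¬r):
                        ○ open, literals {p=0, r=0, s=0, t=1}.
          branch 1.1.2 (add T s):
            F (((s → p) ∨ ¬q) ∧ s): β-rule — branch into F ((s → p) ∨ ¬q)  //  F s.
              branch 1.1.2.1 (add F ((s → p) ∨ ¬q)):
                F ((s → p) ∨ ¬q): α-rule — add F (s → p), F ¬q.
                F (s → p): α-rule — add T s, F p.
                ○ open, literals {p=0, q=1, s=1, t=1}.
              branch 1.1.2.2 (add F s):
                × closes — contains both s and ¬s.
      branch 1.2 (add T u):
        T (¬((q → (s → ¬r)) ∧ ¬s) → s): β-rule — branch into F ¬((q → (s → ¬r)) ∧ ¬s)  //  T s.
          branch 1.2.1 (add F ¬((q → (s → ¬r)) ∧ ¬s)):
            F ¬((q → (s → ¬r)) ∧ ¬s): α-rule — add T (q → (s → ¬r)), T ¬s.
            F (((s → p) ∨ ¬q) ∧ s): β-rule — branch into F ((s → p) ∨ ¬q)  //  F s.
              branch 1.2.1.1 (add F ((s → p) ∨ ¬q)):
                F ((s → p) ∨ ¬q): α-rule — add F (s → p), F ¬q.
                F (s → p): α-rule — add T s, F p.
                × closes — contains both s and ¬s.
              branch 1.2.1.2 (add F s):
                T (q → (s → ¬r)): β-rule — branch into F q  //  T (s → ¬r).
                  branch 1.2.1.2.1 (add F q):
                    ○ open, literals {p=0, q=0, s=0, u=1}.
                  branch 1.2.1.2.2 (add T (s → ¬r)):
                    T (s → ¬r): β-rule — branch into F s  //  T ¬r.
                      branch 1.2.1.2.2.1 (add F s):
                        ○ open, literals {p=0, s=0, u=1}.
                      branch 1.2.1.2.2.2 (add T ¬r):
                        ○ open, literals {p=0, r=0, s=0, u=1}.
          branch 1.2.2 (add T s):
            F (((s → p) ∨ ¬q) ∧ s): β-rule — branch into F ((s → p) ∨ ¬q)  //  F s.
              branch 1.2.2.1 (add F ((s → p) ∨ ¬q)):
                F ((s → p) ∨ ¬q): α-rule — add F (s → p), F ¬q.
                F (s → p): α-rule — add T s, F p.
                ○ open, literals {p=0, q=1, s=1, u=1}.
              branch 1.2.2.2 (add F s):
                × closes — contains both s and ¬s.
  branch 2 (add F ((t ∨ u) ∧ ¬p), T ((¬((q → (s → ¬r)) ∧ ¬s) → s) → (((s → p) ∨ ¬q) ∧ s))):
    F ((t ∨ u) ∧ ¬p): β-rule — branch into F (t ∨ u)  //  F ¬p.
      branch 2.1 (add F (t ∨ u)):
        F (t ∨ u): α-rule — add F t, F u.
        T ((¬((q → (s → ¬r)) ∧ ¬s) → s) → (((s → p) ∨ ¬q) ∧ s)): β-rule — branch into F (¬((q → (s → ¬r)) ∧ ¬s) → s)  //  T (((s → p) ∨ ¬q) ∧ s).
          branch 2.1.1 (add F (¬((q → (s → ¬r)) ∧ ¬s) → s)):
            F (¬((q → (s → ¬r)) ∧ ¬s) → s): α-rule — add T ¬((q → (s → ¬r)) ∧ ¬s), F s.
            T ¬((q → (s → ¬r)) ∧ ¬s): β-rule — branch into F (q → (s → ¬r))  //  F ¬s.
              branch 2.1.1.1 (add F (q → (s → ¬r))):
                F (q → (s → ¬r)): α-rule — add T q, F (s → ¬r).
                F (s → ¬r): α-rule — add T s, F ¬r.
                × closes — contains both s and ¬s.
              branch 2.1.1.2 (add F ¬s):
                × closes — contains both s and ¬s.
          branch 2.1.2 (add T (((s → p) ∨ ¬q) ∧ s)):
            T (((s → p) ∨ ¬q) ∧ s): α-rule — add T ((s → p) ∨ ¬q), T s.
            T ((s → p) ∨ ¬q): β-rule — branch into T (s → p)  //  T ¬q.
              branch 2.1.2.1 (add T (s → p)):
                T (s → p): β-rule — branch into F s  //  T p.
                  branch 2.1.2.1.1 (add F s):
                    × closes — contains both s and ¬s.
                  branch 2.1.2.1.2 (add T p):
                    ○ open, literals {p=1, s=1, t=0, u=0}.
              branch 2.1.2.2 (add T ¬q):
                ○ open, literals {q=0, s=1, t=0, u=0}.
      branch 2.2 (add F ¬p):
        T ((¬((q → (s → ¬r)) ∧ ¬s) → s) → (((s → p) ∨ ¬q) ∧ s)): β-rule — branch into F (¬((q → (s → ¬r)) ∧ ¬s) → s)  //  T (((s → p) ∨ ¬q) ∧ s).
          branch 2.2.1 (add F (¬((q → (s → ¬r)) ∧ ¬s) → s)):
            F (¬((q → (s → ¬r)) ∧ ¬s) → s): α-rule — add T ¬((q → (s → ¬r)) ∧ ¬s), F s.
            T ¬((q → (s → ¬r)) ∧ ¬s): β-rule — branch into F (q → (s → ¬r))  //  F ¬s.
              branch 2.2.1.1 (add F (q → (s → ¬r))):
                F (q → (s → ¬r)): α-rule — add T q, F (s → ¬r).
                F (s → ¬r): α-rule — add T s, F ¬r.
                × closes — contains both s and ¬s.
              branch 2.2.1.2 (add F ¬s):
                × closes — contains both s and ¬s.
          branch 2.2.2 (add T (((s → p) ∨ ¬q) ∧ s)):
            T (((s → p) ∨ ¬q) ∧ s): α-rule — add T ((s → p) ∨ ¬q), T s.
            T ((s → p) ∨ ¬q): β-rule — branch into T (s → p)  //  T ¬q.
              branch 2.2.2.1 (add T (s → p)):
                T (s → p): β-rule — branch into F s  //  T p.
                  branch 2.2.2.1.1 (add F s):
                    × closes — contains both s and ¬s.
                  branch 2.2.2.1.2 (add T p):
                    ○ open, literals {p=1, s=1}.
              branch 2.2.2.2 (add T ¬q):
                ○ open, literals {p=1, q=0, s=1}.
10 branches closed, 12 open.
An open branch gives a satisfying assignment: p=0, q=0, s=0, t=1.

Satisfiable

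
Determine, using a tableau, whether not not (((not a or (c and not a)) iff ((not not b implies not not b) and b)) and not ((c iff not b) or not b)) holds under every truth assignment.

Not valid

Assume the negation and expand:
Initial set: {not not not (((not a or (c and not a)) iff ((not not b implies not not b) and b)) and not ((c iff not b) or not b))}.
not not not (((not a or (c and not a)) iff ((not not b implies not not b) and b)) and not ((c iff not b) or not b)): drop double negation, giving not (((not a or (c and not a)) iff ((not not b implies not not b) and b)) and not ((c iff not b) or not b)).
not (((not a or (c and not a)) iff ((not not b implies not not b) and b)) and not ((c iff not b) or not b)): β-rule — branch into not ((not a or (c and not a)) iff ((not not b implies not not b) and b))  //  not not ((c iff not b) or not b).
  branch 1 (add not ((not a or (c and not a)) iff ((not not b implies not not b) and b))):
    not ((not a or (c and not a)) iff ((not not b implies not not b) and b)): β-rule — branch into (not a or (c and not a)), not ((not not b implies not not b) and b)  //  not (not a or (c and not a)), ((not not b implies not not b) and b).
      branch 1.1 (add (not a or (c and not a)), not ((not not b implies not not b) and b)):
        (not a or (c and not a)): β-rule — branch into not a  //  (c and not a).
          branch 1.1.1 (add not a):
            not ((not not b implies not not b) and b): β-rule — branch into not (not not b implies not not b)  //  not b.
              branch 1.1.1.1 (add not (not not b implies not not b)):
                not (not not b implies not not b): α-rule — add not not b, not not not b.
                not not b: drop double negation, giving b.
                not not not b: drop double negation, giving not b.
                × closes — contains both b and not b.
              branch 1.1.1.2 (add not b):
                ○ open, literals {a=false, b=false}.
          branch 1.1.2 (add (c and not a)):
            (c and not a): α-rule — add c, not a.
            not ((not not b implies not not b) and b): β-rule — branch into not (not not b implies not not b)  //  not b.
              branch 1.1.2.1 (add not (not not b implies not not b)):
                not (not not b implies not not b): α-rule — add not not b, not not not b.
                not not b: drop double negation, giving b.
                not not not b: drop double negation, giving not b.
                × closes — contains both b and not b.
              branch 1.1.2.2 (add not b):
                ○ open, literals {a=false, b=false, c=true}.
      branch 1.2 (add not (not a or (c and not a)), ((not not b implies not not b) and b)):
        not (not a or (c and not a)): α-rule — add not not a, not (c and not a).
        ((not not b implies not not b) and b): α-rule — add (not not b implies not not b), b.
        not (c and not a): β-rule — branch into not c  //  not not a.
          branch 1.2.1 (add not c):
            (not not b implies not not b): β-rule — branch into not not not b  //  not not b.
              branch 1.2.1.1 (add not not not b):
                not not not b: drop double negation, giving not b.
                × closes — contains both b and not b.
              branch 1.2.1.2 (add not not b):
                not not b: drop double negation, giving b.
                ○ open, literals {a=true, b=true, c=false}.
          branch 1.2.2 (add not not a):
            (not not b implies not not b): β-rule — branch into not not not b  //  not not b.
              branch 1.2.2.1 (add not not not b):
                not not not b: drop double negation, giving not b.
                × closes — contains both b and not b.
              branch 1.2.2.2 (add not not b):
                not not b: drop double negation, giving b.
                ○ open, literals {a=true, b=true}.
  branch 2 (add not not ((c iff not b) or not b)):
    not not ((c iff not b) or not b): β-rule — branch into (c iff not b)  //  not b.
      branch 2.1 (add (c iff not b)):
        (c iff not b): β-rule — branch into c, not b  //  not c, not not b.
          branch 2.1.1 (add c, not b):
            ○ open, literals {b=false, c=true}.
          branch 2.1.2 (add not c, not not b):
            ○ open, literals {b=true, c=false}.
      branch 2.2 (add not b):
        ○ open, literals {b=false}.
4 branches closed, 7 open.
An open branch gives a countermodel: a=false, b=false (unmentioned atoms arbitrary); under it the original formula is false.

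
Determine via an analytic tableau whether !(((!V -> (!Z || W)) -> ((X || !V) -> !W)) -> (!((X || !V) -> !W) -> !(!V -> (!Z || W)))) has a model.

Unsatisfiable

Initial set: {!(((!V -> (!Z || W)) -> ((X || !V) -> !W)) -> (!((X || !V) -> !W) -> !(!V -> (!Z || W))))}.
!(((!V -> (!Z || W)) -> ((X || !V) -> !W)) -> (!((X || !V) -> !W) -> !(!V -> (!Z || W)))): α-rule — add ((!V -> (!Z || W)) -> ((X || !V) -> !W)), !(!((X || !V) -> !W) -> !(!V -> (!Z || W))).
!(!((X || !V) -> !W) -> !(!V -> (!Z || W))): α-rule — add !((X || !V) -> !W), !!(!V -> (!Z || W)).
!((X || !V) -> !W): α-rule — add (X || !V), !!W.
((!V -> (!Z || W)) -> ((X || !V) -> !W)): β-rule — branch into !(!V -> (!Z || W))  //  ((X || !V) -> !W).
  branch 1 (add !(!V -> (!Z || W))):
    !(!V -> (!Z || W)): α-rule — add !V, !(!Z || W).
    !(!Z || W): α-rule — add !!Z, !W.
    × closes — contains both W and !W.
  branch 2 (add ((X || !V) -> !W)):
    !!(!V -> (!Z || W)): β-rule — branch into !!V  //  (!Z || W).
      branch 2.1 (add !!V):
        (X || !V): β-rule — branch into X  //  !V.
          branch 2.1.1 (add X):
            ((X || !V) -> !W): β-rule — branch into !(X || !V)  //  !W.
              branch 2.1.1.1 (add !(X || !V)):
                !(X || !V): α-rule — add !X, !!V.
                × closes — contains both X and !X.
              branch 2.1.1.2 (add !W):
                × closes — contains both W and !W.
          branch 2.1.2 (add !V):
            × closes — contains both V and !V.
      branch 2.2 (add (!Z || W)):
        (X || !V): β-rule — branch into X  //  !V.
          branch 2.2.1 (add X):
            ((X || !V) -> !W): β-rule — branch into !(X || !V)  //  !W.
              branch 2.2.1.1 (add !(X || !V)):
                !(X || !V): α-rule — add !X, !!V.
                × closes — contains both X and !X.
              branch 2.2.1.2 (add !W):
                × closes — contains both W and !W.
          branch 2.2.2 (add !V):
            ((X || !V) -> !W): β-rule — branch into !(X || !V)  //  !W.
              branch 2.2.2.1 (add !(X || !V)):
                !(X || !V): α-rule — add !X, !!V.
                × closes — contains both V and !V.
              branch 2.2.2.2 (add !W):
                × closes — contains both W and !W.
All 8 branches close.
Every branch closed; the formula is unsatisfiable.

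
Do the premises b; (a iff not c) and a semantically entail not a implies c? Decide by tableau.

Yes

Initial set: {b; ((a iff not c) and a); not (not a implies c)}.
((a iff not c) and a): α-rule — add (a iff not c), a.
not (not a implies c): α-rule — add not a, not c.
× closes — contains both a and not a.
All 1 branch closes.
Every branch closed, so the premises entail the conclusion.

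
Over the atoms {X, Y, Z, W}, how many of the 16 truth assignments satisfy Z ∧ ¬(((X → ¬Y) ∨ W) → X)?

Initial set: {(Z ∧ ¬(((X → ¬Y) ∨ W) → X))}.
(Z ∧ ¬(((X → ¬Y) ∨ W) → X)): α-rule — add Z, ¬(((X → ¬Y) ∨ W) → X).
¬(((X → ¬Y) ∨ W) → X): α-rule — add ((X → ¬Y) ∨ W), ¬X.
((X → ¬Y) ∨ W): β-rule — branch into (X → ¬Y)  //  W.
  branch 1 (add (X → ¬Y)):
    (X → ¬Y): β-rule — branch into ¬X  //  ¬Y.
      branch 1.1 (add ¬X):
        ○ open, literals {X=F, Z=T}.
      branch 1.2 (add ¬Y):
        ○ open, literals {X=F, Y=F, Z=T}.
  branch 2 (add W):
    ○ open, literals {W=T, X=F, Z=T}.
0 branches closed, 3 open.
Each open branch fixes some atoms; the unmentioned ones are free. Counting distinct full assignments: branch {X=F, Z=T} (Y, W) contributes 4 new; branch {X=F, Y=F, Z=T} (W) contributes 0 new; branch {W=T, X=F, Z=T} (Y) contributes 0 new. Total: 4.

4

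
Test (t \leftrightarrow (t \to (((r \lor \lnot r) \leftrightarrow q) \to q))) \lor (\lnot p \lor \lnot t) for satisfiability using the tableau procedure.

Satisfiable

Initial set: {((t \leftrightarrow (t \to (((r \lor \lnot r) \leftrightarrow q) \to q))) \lor (\lnot p \lor \lnot t))}.
((t \leftrightarrow (t \to (((r \lor \lnot r) \leftrightarrow q) \to q))) \lor (\lnot p \lor \lnot t)): β-rule — branch into (t \leftrightarrow (t \to (((r \lor \lnot r) \leftrightarrow q) \to q)))  //  (\lnot p \lor \lnot t).
  branch 1 (add (t \leftrightarrow (t \to (((r \lor \lnot r) \leftrightarrow q) \to q)))):
    (t \leftrightarrow (t \to (((r \lor \lnot r) \leftrightarrow q) \to q))): β-rule — branch into t, (t \to (((r \lor \lnot r) \leftrightarrow q) \to q))  //  \lnot t, \lnot (t \to (((r \lor \lnot r) \leftrightarrow q) \to q)).
      branch 1.1 (add t, (t \to (((r \lor \lnot r) \leftrightarrow q) \to q))):
        (t \to (((r \lor \lnot r) \leftrightarrow q) \to q)): β-rule — branch into \lnot t  //  (((r \lor \lnot r) \leftrightarrow q) \to q).
          branch 1.1.1 (add \lnot t):
            × closes — contains both t and \lnot t.
          branch 1.1.2 (add (((r \lor \lnot r) \leftrightarrow q) \to q)):
            (((r \lor \lnot r) \leftrightarrow q) \to q): β-rule — branch into \lnot ((r \lor \lnot r) \leftrightarrow q)  //  q.
              branch 1.1.2.1 (add \lnot ((r \lor \lnot r) \leftrightarrow q)):
                \lnot ((r \lor \lnot r) \leftrightarrow q): β-rule — branch into (r \lor \lnot r), \lnot q  //  \lnot (r \lor \lnot r), q.
                  branch 1.1.2.1.1 (add (r \lor \lnot r), \lnot q):
                    (r \lor \lnot r): β-rule — branch into r  //  \lnot r.
                      branch 1.1.2.1.1.1 (add r):
                        ○ open, literals {q=false, r=true, t=true}.
                      branch 1.1.2.1.1.2 (add \lnot r):
                        ○ open, literals {q=false, r=false, t=true}.
                  branch 1.1.2.1.2 (add \lnot (r \lor \lnot r), q):
                    \lnot (r \lor \lnot r): α-rule — add \lnot r, \lnot \lnot r.
                    × closes — contains both r and \lnot r.
              branch 1.1.2.2 (add q):
                ○ open, literals {q=true, t=true}.
      branch 1.2 (add \lnot t, \lnot (t \to (((r \lor \lnot r) \leftrightarrow q) \to q))):
        \lnot (t \to (((r \lor \lnot r) \leftrightarrow q) \to q)): α-rule — add t, \lnot (((r \lor \lnot r) \leftrightarrow q) \to q).
        × closes — contains both t and \lnot t.
  branch 2 (add (\lnot p \lor \lnot t)):
    (\lnot p \lor \lnot t): β-rule — branch into \lnot p  //  \lnot t.
      branch 2.1 (add \lnot p):
        ○ open, literals {p=false}.
      branch 2.2 (add \lnot t):
        ○ open, literals {t=false}.
3 branches closed, 5 open.
An open branch gives a satisfying assignment: q=false, r=true, t=true.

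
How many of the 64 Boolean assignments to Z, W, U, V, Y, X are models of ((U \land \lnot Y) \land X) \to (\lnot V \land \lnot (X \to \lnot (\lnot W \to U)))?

Initial set: {(((U \land \lnot Y) \land X) \to (\lnot V \land \lnot (X \to \lnot (\lnot W \to U))))}.
(((U \land \lnot Y) \land X) \to (\lnot V \land \lnot (X \to \lnot (\lnot W \to U)))): β-rule — branch into \lnot ((U \land \lnot Y) \land X)  //  (\lnot V \land \lnot (X \to \lnot (\lnot W \to U))).
  branch 1 (add \lnot ((U \land \lnot Y) \land X)):
    \lnot ((U \land \lnot Y) \land X): β-rule — branch into \lnot (U \land \lnot Y)  //  \lnot X.
      branch 1.1 (add \lnot (U \land \lnot Y)):
        \lnot (U \land \lnot Y): β-rule — branch into \lnot U  //  \lnot \lnot Y.
          branch 1.1.1 (add \lnot U):
            ○ open, literals {U=false}.
          branch 1.1.2 (add \lnot \lnot Y):
            ○ open, literals {Y=true}.
      branch 1.2 (add \lnot X):
        ○ open, literals {X=false}.
  branch 2 (add (\lnot V \land \lnot (X \to \lnot (\lnot W \to U)))):
    (\lnot V \land \lnot (X \to \lnot (\lnot W \to U))): α-rule — add \lnot V, \lnot (X \to \lnot (\lnot W \to U)).
    \lnot (X \to \lnot (\lnot W \to U)): α-rule — add X, \lnot \lnot (\lnot W \to U).
    \lnot \lnot (\lnot W \to U): β-rule — branch into \lnot \lnot W  //  U.
      branch 2.1 (add \lnot \lnot W):
        ○ open, literals {V=false, W=true, X=true}.
      branch 2.2 (add U):
        ○ open, literals {U=true, V=false, X=true}.
0 branches closed, 5 open.
Each open branch fixes some atoms; the unmentioned ones are free. Counting distinct full assignments: branch {U=false} (Z, W, V, Y, X) contributes 32 new; branch {Y=true} (Z, W, U, V, X) contributes 16 new; branch {X=false} (Z, W, U, V, Y) contributes 8 new; branch {V=false, W=true, X=true} (Z, U, Y) contributes 2 new; branch {U=true, V=false, X=true} (Z, W, Y) contributes 2 new. Total: 60.

60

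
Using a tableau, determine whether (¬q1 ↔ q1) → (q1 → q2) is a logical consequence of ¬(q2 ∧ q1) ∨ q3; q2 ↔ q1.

Yes

Initial set: {(¬(q2 ∧ q1) ∨ q3); (q2 ↔ q1); ¬((¬q1 ↔ q1) → (q1 → q2))}.
¬((¬q1 ↔ q1) → (q1 → q2)): α-rule — add (¬q1 ↔ q1), ¬(q1 → q2).
¬(q1 → q2): α-rule — add q1, ¬q2.
(¬(q2 ∧ q1) ∨ q3): β-rule — branch into ¬(q2 ∧ q1)  //  q3.
  branch 1 (add ¬(q2 ∧ q1)):
    (q2 ↔ q1): β-rule — branch into q2, q1  //  ¬q2, ¬q1.
      branch 1.1 (add q2, q1):
        × closes — contains both q2 and ¬q2.
      branch 1.2 (add ¬q2, ¬q1):
        × closes — contains both q1 and ¬q1.
  branch 2 (add q3):
    (q2 ↔ q1): β-rule — branch into q2, q1  //  ¬q2, ¬q1.
      branch 2.1 (add q2, q1):
        × closes — contains both q2 and ¬q2.
      branch 2.2 (add ¬q2, ¬q1):
        × closes — contains both q1 and ¬q1.
All 4 branches close.
Every branch closed, so the premises entail the conclusion.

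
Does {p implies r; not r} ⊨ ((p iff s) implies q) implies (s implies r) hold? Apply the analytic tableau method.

Initial set: {(p implies r); not r; not (((p iff s) implies q) implies (s implies r))}.
not (((p iff s) implies q) implies (s implies r)): α-rule — add ((p iff s) implies q), not (s implies r).
not (s implies r): α-rule — add s, not r.
(p implies r): β-rule — branch into not p  //  r.
  branch 1 (add not p):
    ((p iff s) implies q): β-rule — branch into not (p iff s)  //  q.
      branch 1.1 (add not (p iff s)):
        not (p iff s): β-rule — branch into p, not s  //  not p, s.
          branch 1.1.1 (add p, not s):
            × closes — contains both p and not p.
          branch 1.1.2 (add not p, s):
            ○ open, literals {p=F, r=F, s=T}.
      branch 1.2 (add q):
        ○ open, literals {p=F, q=T, r=F, s=T}.
  branch 2 (add r):
    × closes — contains both r and not r.
2 branches closed, 2 open.
An open branch gives a countermodel: p=F, r=F, s=T (unmentioned atoms arbitrary); the premises hold there but the conclusion fails.

No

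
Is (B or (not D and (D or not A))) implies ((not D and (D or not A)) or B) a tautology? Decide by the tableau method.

Assume the negation and expand:
Initial set: {not ((B or (not D and (D or not A))) implies ((not D and (D or not A)) or B))}.
not ((B or (not D and (D or not A))) implies ((not D and (D or not A)) or B)): α-rule — add (B or (not D and (D or not A))), not ((not D and (D or not A)) or B).
not ((not D and (D or not A)) or B): α-rule — add not (not D and (D or not A)), not B.
(B or (not D and (D or not A))): β-rule — branch into B  //  (not D and (D or not A)).
  branch 1 (add B):
    × closes — contains both B and not B.
  branch 2 (add (not D and (D or not A))):
    (not D and (D or not A)): α-rule — add not D, (D or not A).
    not (not D and (D or not A)): β-rule — branch into not not D  //  not (D or not A).
      branch 2.1 (add not not D):
        × closes — contains both D and not D.
      branch 2.2 (add not (D or not A)):
        not (D or not A): α-rule — add not D, not not A.
        (D or not A): β-rule — branch into D  //  not A.
          branch 2.2.1 (add D):
            × closes — contains both D and not D.
          branch 2.2.2 (add not A):
            × closes — contains both A and not A.
All 4 branches close.
Every branch closed, so the negation is unsatisfiable and the formula is valid.

Valid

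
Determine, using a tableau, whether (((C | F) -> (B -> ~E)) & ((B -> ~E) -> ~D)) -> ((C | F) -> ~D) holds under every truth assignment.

Assume the negation and expand:
Initial set: {F ((((C | F) -> (B -> ~E)) & ((B -> ~E) -> ~D)) -> ((C | F) -> ~D))}.
F ((((C | F) -> (B -> ~E)) & ((B -> ~E) -> ~D)) -> ((C | F) -> ~D)): α-rule — add T (((C | F) -> (B -> ~E)) & ((B -> ~E) -> ~D)), F ((C | F) -> ~D).
T (((C | F) -> (B -> ~E)) & ((B -> ~E) -> ~D)): α-rule — add T ((C | F) -> (B -> ~E)), T ((B -> ~E) -> ~D).
F ((C | F) -> ~D): α-rule — add T (C | F), F ~D.
T ((C | F) -> (B -> ~E)): β-rule — branch into F (C | F)  //  T (B -> ~E).
  branch 1 (add F (C | F)):
    F (C | F): α-rule — add F C, F F.
    T ((B -> ~E) -> ~D): β-rule — branch into F (B -> ~E)  //  T ~D.
      branch 1.1 (add F (B -> ~E)):
        F (B -> ~E): α-rule — add T B, F ~E.
        T (C | F): β-rule — branch into T C  //  T F.
          branch 1.1.1 (add T C):
            × closes — contains both C and ~C.
          branch 1.1.2 (add T F):
            × closes — contains both F and ~F.
      branch 1.2 (add T ~D):
        × closes — contains both D and ~D.
  branch 2 (add T (B -> ~E)):
    T ((B -> ~E) -> ~D): β-rule — branch into F (B -> ~E)  //  T ~D.
      branch 2.1 (add F (B -> ~E)):
        F (B -> ~E): α-rule — add T B, F ~E.
        T (C | F): β-rule — branch into T C  //  T F.
          branch 2.1.1 (add T C):
            T (B -> ~E): β-rule — branch into F B  //  T ~E.
              branch 2.1.1.1 (add F B):
                × closes — contains both B and ~B.
              branch 2.1.1.2 (add T ~E):
                × closes — contains both E and ~E.
          branch 2.1.2 (add T F):
            T (B -> ~E): β-rule — branch into F B  //  T ~E.
              branch 2.1.2.1 (add F B):
                × closes — contains both B and ~B.
              branch 2.1.2.2 (add T ~E):
                × closes — contains both E and ~E.
      branch 2.2 (add T ~D):
        × closes — contains both D and ~D.
All 8 branches close.
Every branch closed, so the negation is unsatisfiable and the formula is valid.

Valid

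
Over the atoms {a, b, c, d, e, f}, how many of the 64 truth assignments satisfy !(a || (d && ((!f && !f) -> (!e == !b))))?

20

Initial set: {!(a || (d && ((!f && !f) -> (!e == !b))))}.
!(a || (d && ((!f && !f) -> (!e == !b)))): α-rule — add !a, !(d && ((!f && !f) -> (!e == !b))).
!(d && ((!f && !f) -> (!e == !b))): β-rule — branch into !d  //  !((!f && !f) -> (!e == !b)).
  branch 1 (add !d):
    ○ open, literals {a=0, d=0}.
  branch 2 (add !((!f && !f) -> (!e == !b))):
    !((!f && !f) -> (!e == !b)): α-rule — add (!f && !f), !(!e == !b).
    (!f && !f): α-rule — add !f, !f.
    !(!e == !b): β-rule — branch into !e, !!b  //  !!e, !b.
      branch 2.1 (add !e, !!b):
        ○ open, literals {a=0, b=1, e=0, f=0}.
      branch 2.2 (add !!e, !b):
        ○ open, literals {a=0, b=0, e=1, f=0}.
0 branches closed, 3 open.
Each open branch fixes some atoms; the unmentioned ones are free. Counting distinct full assignments: branch {a=0, d=0} (b, c, e, f) contributes 16 new; branch {a=0, b=1, e=0, f=0} (c, d) contributes 2 new; branch {a=0, b=0, e=1, f=0} (c, d) contributes 2 new. Total: 20.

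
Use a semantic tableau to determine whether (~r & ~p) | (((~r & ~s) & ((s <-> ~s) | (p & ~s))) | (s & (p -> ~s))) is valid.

Not valid

Assume the negation and expand:
Initial set: {~((~r & ~p) | (((~r & ~s) & ((s <-> ~s) | (p & ~s))) | (s & (p -> ~s))))}.
~((~r & ~p) | (((~r & ~s) & ((s <-> ~s) | (p & ~s))) | (s & (p -> ~s)))): α-rule — add ~(~r & ~p), ~(((~r & ~s) & ((s <-> ~s) | (p & ~s))) | (s & (p -> ~s))).
~(((~r & ~s) & ((s <-> ~s) | (p & ~s))) | (s & (p -> ~s))): α-rule — add ~((~r & ~s) & ((s <-> ~s) | (p & ~s))), ~(s & (p -> ~s)).
~(~r & ~p): β-rule — branch into ~~r  //  ~~p.
  branch 1 (add ~~r):
    ~((~r & ~s) & ((s <-> ~s) | (p & ~s))): β-rule — branch into ~(~r & ~s)  //  ~((s <-> ~s) | (p & ~s)).
      branch 1.1 (add ~(~r & ~s)):
        ~(s & (p -> ~s)): β-rule — branch into ~s  //  ~(p -> ~s).
          branch 1.1.1 (add ~s):
            ~(~r & ~s): β-rule — branch into ~~r  //  ~~s.
              branch 1.1.1.1 (add ~~r):
                ○ open, literals {r=true, s=false}.
              branch 1.1.1.2 (add ~~s):
                × closes — contains both s and ~s.
          branch 1.1.2 (add ~(p -> ~s)):
            ~(p -> ~s): α-rule — add p, ~~s.
            ~(~r & ~s): β-rule — branch into ~~r  //  ~~s.
              branch 1.1.2.1 (add ~~r):
                ○ open, literals {p=true, r=true, s=true}.
              branch 1.1.2.2 (add ~~s):
                ○ open, literals {p=true, r=true, s=true}.
      branch 1.2 (add ~((s <-> ~s) | (p & ~s))):
        ~((s <-> ~s) | (p & ~s)): α-rule — add ~(s <-> ~s), ~(p & ~s).
        ~(s & (p -> ~s)): β-rule — branch into ~s  //  ~(p -> ~s).
          branch 1.2.1 (add ~s):
            ~(s <-> ~s): β-rule — branch into s, ~~s  //  ~s, ~s.
              branch 1.2.1.1 (add s, ~~s):
                × closes — contains both s and ~s.
              branch 1.2.1.2 (add ~s, ~s):
                ~(p & ~s): β-rule — branch into ~p  //  ~~s.
                  branch 1.2.1.2.1 (add ~p):
                    ○ open, literals {p=false, r=true, s=false}.
                  branch 1.2.1.2.2 (add ~~s):
                    × closes — contains both s and ~s.
          branch 1.2.2 (add ~(p -> ~s)):
            ~(p -> ~s): α-rule — add p, ~~s.
            ~(s <-> ~s): β-rule — branch into s, ~~s  //  ~s, ~s.
              branch 1.2.2.1 (add s, ~~s):
                ~(p & ~s): β-rule — branch into ~p  //  ~~s.
                  branch 1.2.2.1.1 (add ~p):
                    × closes — contains both p and ~p.
                  branch 1.2.2.1.2 (add ~~s):
                    ○ open, literals {p=true, r=true, s=true}.
              branch 1.2.2.2 (add ~s, ~s):
                × closes — contains both s and ~s.
  branch 2 (add ~~p):
    ~((~r & ~s) & ((s <-> ~s) | (p & ~s))): β-rule — branch into ~(~r & ~s)  //  ~((s <-> ~s) | (p & ~s)).
      branch 2.1 (add ~(~r & ~s)):
        ~(s & (p -> ~s)): β-rule — branch into ~s  //  ~(p -> ~s).
          branch 2.1.1 (add ~s):
            ~(~r & ~s): β-rule — branch into ~~r  //  ~~s.
              branch 2.1.1.1 (add ~~r):
                ○ open, literals {p=true, r=true, s=false}.
              branch 2.1.1.2 (add ~~s):
                × closes — contains both s and ~s.
          branch 2.1.2 (add ~(p -> ~s)):
            ~(p -> ~s): α-rule — add p, ~~s.
            ~(~r & ~s): β-rule — branch into ~~r  //  ~~s.
              branch 2.1.2.1 (add ~~r):
                ○ open, literals {p=true, r=true, s=true}.
              branch 2.1.2.2 (add ~~s):
                ○ open, literals {p=true, s=true}.
      branch 2.2 (add ~((s <-> ~s) | (p & ~s))):
        ~((s <-> ~s) | (p & ~s)): α-rule — add ~(s <-> ~s), ~(p & ~s).
        ~(s & (p -> ~s)): β-rule — branch into ~s  //  ~(p -> ~s).
          branch 2.2.1 (add ~s):
            ~(s <-> ~s): β-rule — branch into s, ~~s  //  ~s, ~s.
              branch 2.2.1.1 (add s, ~~s):
                × closes — contains both s and ~s.
              branch 2.2.1.2 (add ~s, ~s):
                ~(p & ~s): β-rule — branch into ~p  //  ~~s.
                  branch 2.2.1.2.1 (add ~p):
                    × closes — contains both p and ~p.
                  branch 2.2.1.2.2 (add ~~s):
                    × closes — contains both s and ~s.
          branch 2.2.2 (add ~(p -> ~s)):
            ~(p -> ~s): α-rule — add p, ~~s.
            ~(s <-> ~s): β-rule — branch into s, ~~s  //  ~s, ~s.
              branch 2.2.2.1 (add s, ~~s):
                ~(p & ~s): β-rule — branch into ~p  //  ~~s.
                  branch 2.2.2.1.1 (add ~p):
                    × closes — contains both p and ~p.
                  branch 2.2.2.1.2 (add ~~s):
                    ○ open, literals {p=true, s=true}.
              branch 2.2.2.2 (add ~s, ~s):
                × closes — contains both s and ~s.
11 branches closed, 9 open.
An open branch gives a countermodel: r=true, s=false (unmentioned atoms arbitrary); under it the original formula is false.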